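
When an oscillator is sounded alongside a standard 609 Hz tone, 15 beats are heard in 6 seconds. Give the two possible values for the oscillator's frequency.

606.5 Hz or 611.5 Hz

Beat frequency = 15/6 = 2.5 Hz.
|f − 609| = 2.5, so f = 609 ± 2.5.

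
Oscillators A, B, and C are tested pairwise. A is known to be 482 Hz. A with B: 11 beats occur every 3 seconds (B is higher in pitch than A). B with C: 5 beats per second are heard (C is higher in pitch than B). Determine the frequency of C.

490.6667 Hz

A–B: Beat frequency = 11/3 = 3.6667 Hz.
B is above A, so f_B = 482 + 3.6667 = 485.6667 Hz.
C is above B, so f_C = 485.6667 + 5 = 490.6667 Hz.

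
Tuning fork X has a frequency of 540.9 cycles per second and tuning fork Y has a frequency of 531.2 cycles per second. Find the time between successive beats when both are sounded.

0.103 s

f_beat = |540.9 − 531.2| = 9.7 Hz.
Beat period T = 1 / f_beat = 1 / 9.7 s.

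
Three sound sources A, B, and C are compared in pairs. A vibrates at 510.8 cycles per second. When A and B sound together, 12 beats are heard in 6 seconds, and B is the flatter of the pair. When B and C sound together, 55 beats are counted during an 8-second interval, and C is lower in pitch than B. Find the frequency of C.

A–B: Beat frequency = 12/6 = 2 Hz.
B is below A, so f_B = 510.8 − 2 = 508.8 Hz.
B–C: Beat frequency = 55/8 = 6.875 Hz.
C is below B, so f_C = 508.8 − 6.875 = 501.925 Hz.

501.925 Hz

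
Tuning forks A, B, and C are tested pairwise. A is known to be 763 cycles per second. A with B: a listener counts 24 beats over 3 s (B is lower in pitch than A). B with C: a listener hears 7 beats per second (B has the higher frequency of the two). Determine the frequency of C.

748 Hz

A–B: Beat frequency = 24/3 = 8 Hz.
B is below A, so f_B = 763 − 8 = 755 Hz.
C is below B, so f_C = 755 − 7 = 748 Hz.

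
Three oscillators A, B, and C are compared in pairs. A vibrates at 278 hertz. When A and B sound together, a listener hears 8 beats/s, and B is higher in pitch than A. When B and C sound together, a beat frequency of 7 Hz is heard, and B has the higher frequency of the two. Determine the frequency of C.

B is above A, so f_B = 278 + 8 = 286 Hz.
C is below B, so f_C = 286 − 7 = 279 Hz.

279 Hz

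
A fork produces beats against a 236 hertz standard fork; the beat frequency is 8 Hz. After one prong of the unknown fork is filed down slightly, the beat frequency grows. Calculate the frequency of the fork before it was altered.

244 Hz

|f − 236| = 8, so the fork was at either 228 Hz or 244 Hz.
Filing a prong removes mass and raises the fork's frequency; the adjustment raises the fork's frequency.
The beat rate rose, so the adjustment moved the fork further from 236 Hz — it was already above the reference.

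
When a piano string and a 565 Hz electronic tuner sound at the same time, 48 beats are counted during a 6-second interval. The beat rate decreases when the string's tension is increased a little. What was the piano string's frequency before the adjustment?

Beat frequency = 48/6 = 8 Hz.
|f − 565| = 8, so the piano string was at either 557 Hz or 573 Hz.
Higher tension means higher frequency; the adjustment raises the piano string's frequency.
The beat rate fell, so the adjustment moved the piano string toward 565 Hz — it must have started below the reference.

557 Hz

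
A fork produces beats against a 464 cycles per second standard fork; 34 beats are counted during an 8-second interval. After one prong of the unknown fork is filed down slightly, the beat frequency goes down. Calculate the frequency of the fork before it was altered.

Beat frequency = 34/8 = 4.25 Hz.
|f − 464| = 4.25, so the fork was at either 459.75 Hz or 468.25 Hz.
Filing a prong removes mass and raises the fork's frequency; the adjustment raises the fork's frequency.
The beat rate fell, so the adjustment moved the fork toward 464 Hz — it must have started below the reference.

459.75 Hz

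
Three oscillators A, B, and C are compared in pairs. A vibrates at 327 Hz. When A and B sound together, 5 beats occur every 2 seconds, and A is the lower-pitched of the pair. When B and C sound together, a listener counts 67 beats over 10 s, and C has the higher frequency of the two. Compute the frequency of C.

336.2 Hz

A–B: Beat frequency = 5/2 = 2.5 Hz.
B is above A, so f_B = 327 + 2.5 = 329.5 Hz.
B–C: Beat frequency = 67/10 = 6.7 Hz.
C is above B, so f_C = 329.5 + 6.7 = 336.2 Hz.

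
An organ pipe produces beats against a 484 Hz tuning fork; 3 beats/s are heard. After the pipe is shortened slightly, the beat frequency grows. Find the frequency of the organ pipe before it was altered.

|f − 484| = 3, so the organ pipe was at either 481 Hz or 487 Hz.
A shorter pipe has a higher fundamental; the adjustment raises the organ pipe's frequency.
The beat rate rose, so the adjustment moved the organ pipe further from 484 Hz — it was already above the reference.

487 Hz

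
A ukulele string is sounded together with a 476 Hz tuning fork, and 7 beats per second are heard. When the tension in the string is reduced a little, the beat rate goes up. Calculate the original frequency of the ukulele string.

|f − 476| = 7, so the ukulele string was at either 469 Hz or 483 Hz.
Lower tension means lower frequency; the adjustment lowers the ukulele string's frequency.
The beat rate rose, so the adjustment moved the ukulele string further from 476 Hz — it was already below the reference.

469 Hz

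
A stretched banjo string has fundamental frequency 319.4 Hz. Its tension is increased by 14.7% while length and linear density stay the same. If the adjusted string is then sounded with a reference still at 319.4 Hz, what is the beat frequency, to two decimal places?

For a string, f ∝ √T, so the new frequency is 319.4·√1.147 = 342.0713 Hz.
f_beat = |342.0713 − 319.4| = 22.67 Hz.

22.67 Hz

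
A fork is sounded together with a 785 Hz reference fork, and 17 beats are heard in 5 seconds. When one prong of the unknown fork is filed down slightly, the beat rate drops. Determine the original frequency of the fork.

Beat frequency = 17/5 = 3.4 Hz.
|f − 785| = 3.4, so the fork was at either 781.6 Hz or 788.4 Hz.
Filing a prong removes mass and raises the fork's frequency; the adjustment raises the fork's frequency.
The beat rate fell, so the adjustment moved the fork toward 785 Hz — it must have started below the reference.

781.6 Hz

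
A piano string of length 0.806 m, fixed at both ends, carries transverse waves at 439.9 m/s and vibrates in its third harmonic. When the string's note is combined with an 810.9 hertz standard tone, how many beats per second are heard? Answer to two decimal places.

For a string fixed at both ends, f_n = n·v/(2L) = 3·439.9/(2·0.806) = 818.6725 Hz.
f_beat = |818.6725 − 810.9| = 7.77 Hz.

7.77 Hz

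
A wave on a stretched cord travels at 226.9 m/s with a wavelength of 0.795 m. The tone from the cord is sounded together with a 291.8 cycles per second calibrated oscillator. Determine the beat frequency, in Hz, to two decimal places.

6.39 Hz

Source frequency f = v/λ = 226.9/0.795 = 285.4088 Hz.
f_beat = |285.4088 − 291.8| = 6.39 Hz.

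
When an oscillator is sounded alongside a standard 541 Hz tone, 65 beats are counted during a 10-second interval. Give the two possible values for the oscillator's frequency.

534.5 Hz or 547.5 Hz

Beat frequency = 65/10 = 6.5 Hz.
|f − 541| = 6.5, so f = 541 ± 6.5.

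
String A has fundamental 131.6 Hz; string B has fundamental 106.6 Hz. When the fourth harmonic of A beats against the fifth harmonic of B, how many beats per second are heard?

6.6 Hz

Fourth harmonic of the first: 4·131.6 = 526.4 Hz.
Fifth harmonic of the second: 5·106.6 = 533.0 Hz.
f_beat = |526.4 − 533.0| = 6.6 Hz.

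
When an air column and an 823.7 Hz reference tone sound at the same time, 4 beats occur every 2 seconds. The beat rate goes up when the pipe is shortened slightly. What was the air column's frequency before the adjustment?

825.7 Hz

Beat frequency = 4/2 = 2 Hz.
|f − 823.7| = 2, so the air column was at either 821.7 Hz or 825.7 Hz.
A shorter pipe has a higher fundamental; the adjustment raises the air column's frequency.
The beat rate rose, so the adjustment moved the air column further from 823.7 Hz — it was already above the reference.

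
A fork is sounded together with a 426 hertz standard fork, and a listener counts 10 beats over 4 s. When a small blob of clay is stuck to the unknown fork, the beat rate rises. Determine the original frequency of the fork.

Beat frequency = 10/4 = 2.5 Hz.
|f − 426| = 2.5, so the fork was at either 423.5 Hz or 428.5 Hz.
Adding mass to a fork lowers its frequency; the adjustment lowers the fork's frequency.
The beat rate rose, so the adjustment moved the fork further from 426 Hz — it was already below the reference.

423.5 Hz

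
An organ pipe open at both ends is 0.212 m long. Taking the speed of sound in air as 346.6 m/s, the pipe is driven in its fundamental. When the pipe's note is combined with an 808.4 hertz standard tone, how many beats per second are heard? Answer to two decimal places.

Open pipe: f_n = n·v/(2L) = 1·346.6/(2·0.212) = 817.4528 Hz.
f_beat = |817.4528 − 808.4| = 9.05 Hz.

9.05 Hz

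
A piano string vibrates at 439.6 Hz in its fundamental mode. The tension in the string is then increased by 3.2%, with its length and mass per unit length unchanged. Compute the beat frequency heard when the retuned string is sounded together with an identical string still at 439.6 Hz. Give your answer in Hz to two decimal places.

For a string, f ∝ √T, so the new frequency is 439.6·√1.032 = 446.5782 Hz.
f_beat = |446.5782 − 439.6| = 6.98 Hz.

6.98 Hz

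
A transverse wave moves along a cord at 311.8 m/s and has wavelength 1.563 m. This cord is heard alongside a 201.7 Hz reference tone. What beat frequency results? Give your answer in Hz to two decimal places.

2.21 Hz

Source frequency f = v/λ = 311.8/1.563 = 199.4882 Hz.
f_beat = |199.4882 − 201.7| = 2.21 Hz.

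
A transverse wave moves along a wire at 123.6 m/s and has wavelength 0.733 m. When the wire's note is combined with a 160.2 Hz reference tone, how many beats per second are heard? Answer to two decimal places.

8.42 Hz

Source frequency f = v/λ = 123.6/0.733 = 168.6221 Hz.
f_beat = |168.6221 − 160.2| = 8.42 Hz.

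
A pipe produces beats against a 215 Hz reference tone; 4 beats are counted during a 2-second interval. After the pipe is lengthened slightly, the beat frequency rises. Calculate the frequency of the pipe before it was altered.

Beat frequency = 4/2 = 2 Hz.
|f − 215| = 2, so the pipe was at either 213 Hz or 217 Hz.
A longer pipe has a lower fundamental; the adjustment lowers the pipe's frequency.
The beat rate rose, so the adjustment moved the pipe further from 215 Hz — it was already below the reference.

213 Hz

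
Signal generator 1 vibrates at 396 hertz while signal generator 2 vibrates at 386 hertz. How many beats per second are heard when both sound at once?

f_beat = |f₁ − f₂|.
|396 − 386| = 10 Hz.

10 Hz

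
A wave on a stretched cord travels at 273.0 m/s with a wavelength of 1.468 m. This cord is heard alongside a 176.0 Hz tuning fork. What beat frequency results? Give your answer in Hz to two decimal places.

Source frequency f = v/λ = 273.0/1.468 = 185.9673 Hz.
f_beat = |185.9673 − 176.0| = 9.97 Hz.

9.97 Hz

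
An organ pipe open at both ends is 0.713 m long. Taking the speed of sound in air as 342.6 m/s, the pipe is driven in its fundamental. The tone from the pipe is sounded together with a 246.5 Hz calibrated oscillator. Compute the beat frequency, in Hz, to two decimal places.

Open pipe: f_n = n·v/(2L) = 1·342.6/(2·0.713) = 240.2525 Hz.
f_beat = |240.2525 − 246.5| = 6.25 Hz.

6.25 Hz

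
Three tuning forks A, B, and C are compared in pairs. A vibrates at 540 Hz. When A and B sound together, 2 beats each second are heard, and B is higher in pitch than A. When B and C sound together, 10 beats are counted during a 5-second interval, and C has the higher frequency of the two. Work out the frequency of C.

544 Hz

B is above A, so f_B = 540 + 2 = 542 Hz.
B–C: Beat frequency = 10/5 = 2 Hz.
C is above B, so f_C = 542 + 2 = 544 Hz.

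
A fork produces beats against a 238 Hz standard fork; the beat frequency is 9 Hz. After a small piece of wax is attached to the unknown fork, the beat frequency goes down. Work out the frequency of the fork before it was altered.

|f − 238| = 9, so the fork was at either 229 Hz or 247 Hz.
Loading a fork with wax lowers its frequency; the adjustment lowers the fork's frequency.
The beat rate fell, so the adjustment moved the fork toward 238 Hz — it must have started above the reference.

247 Hz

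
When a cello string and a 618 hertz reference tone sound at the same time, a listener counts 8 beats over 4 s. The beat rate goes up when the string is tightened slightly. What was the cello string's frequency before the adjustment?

Beat frequency = 8/4 = 2 Hz.
|f − 618| = 2, so the cello string was at either 616 Hz or 620 Hz.
Increasing tension raises a string's frequency; the adjustment raises the cello string's frequency.
The beat rate rose, so the adjustment moved the cello string further from 618 Hz — it was already above the reference.

620 Hz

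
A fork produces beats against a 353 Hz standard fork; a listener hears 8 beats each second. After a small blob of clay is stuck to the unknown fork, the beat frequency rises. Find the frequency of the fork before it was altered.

|f − 353| = 8, so the fork was at either 345 Hz or 361 Hz.
Adding mass to a fork lowers its frequency; the adjustment lowers the fork's frequency.
The beat rate rose, so the adjustment moved the fork further from 353 Hz — it was already below the reference.

345 Hz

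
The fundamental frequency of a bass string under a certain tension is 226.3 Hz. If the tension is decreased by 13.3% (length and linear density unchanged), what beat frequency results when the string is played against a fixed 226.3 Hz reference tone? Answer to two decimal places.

15.59 Hz

For a string, f ∝ √T, so the new frequency is 226.3·√0.867 = 210.7143 Hz.
f_beat = |210.7143 − 226.3| = 15.59 Hz.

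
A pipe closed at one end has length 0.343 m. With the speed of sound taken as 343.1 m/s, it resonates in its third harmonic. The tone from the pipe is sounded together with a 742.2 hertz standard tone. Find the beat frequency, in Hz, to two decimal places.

Closed pipe (odd harmonics): f_n = n·v/(4L) = 3·343.1/(4·0.343) = 750.2187 Hz.
f_beat = |750.2187 − 742.2| = 8.02 Hz.

8.02 Hz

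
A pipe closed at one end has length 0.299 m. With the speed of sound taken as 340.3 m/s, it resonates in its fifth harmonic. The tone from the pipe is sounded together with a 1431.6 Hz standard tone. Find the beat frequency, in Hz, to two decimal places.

8.94 Hz

Closed pipe (odd harmonics): f_n = n·v/(4L) = 5·340.3/(4·0.299) = 1422.6589 Hz.
f_beat = |1422.6589 − 1431.6| = 8.94 Hz.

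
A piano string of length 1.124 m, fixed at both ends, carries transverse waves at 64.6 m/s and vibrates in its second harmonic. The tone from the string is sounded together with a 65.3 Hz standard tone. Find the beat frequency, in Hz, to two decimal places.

For a string fixed at both ends, f_n = n·v/(2L) = 2·64.6/(2·1.124) = 57.4733 Hz.
f_beat = |57.4733 − 65.3| = 7.83 Hz.

7.83 Hz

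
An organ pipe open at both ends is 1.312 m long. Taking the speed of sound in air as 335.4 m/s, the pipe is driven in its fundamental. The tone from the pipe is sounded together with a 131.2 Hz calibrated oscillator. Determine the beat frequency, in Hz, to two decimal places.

3.38 Hz

Open pipe: f_n = n·v/(2L) = 1·335.4/(2·1.312) = 127.8201 Hz.
f_beat = |127.8201 − 131.2| = 3.38 Hz.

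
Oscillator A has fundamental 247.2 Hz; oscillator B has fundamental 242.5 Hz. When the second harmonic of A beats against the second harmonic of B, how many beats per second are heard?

Second harmonic of the first: 2·247.2 = 494.4 Hz.
Second harmonic of the second: 2·242.5 = 485.0 Hz.
f_beat = |494.4 − 485.0| = 9.4 Hz.

9.4 Hz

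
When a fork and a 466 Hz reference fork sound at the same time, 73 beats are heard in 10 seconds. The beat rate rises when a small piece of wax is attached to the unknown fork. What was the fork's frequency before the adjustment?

458.7 Hz

Beat frequency = 73/10 = 7.3 Hz.
|f − 466| = 7.3, so the fork was at either 458.7 Hz or 473.3 Hz.
Loading a fork with wax lowers its frequency; the adjustment lowers the fork's frequency.
The beat rate rose, so the adjustment moved the fork further from 466 Hz — it was already below the reference.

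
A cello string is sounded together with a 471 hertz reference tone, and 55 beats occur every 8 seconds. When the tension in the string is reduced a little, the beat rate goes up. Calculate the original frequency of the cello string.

464.125 Hz

Beat frequency = 55/8 = 6.875 Hz.
|f − 471| = 6.875, so the cello string was at either 464.125 Hz or 477.875 Hz.
Lower tension means lower frequency; the adjustment lowers the cello string's frequency.
The beat rate rose, so the adjustment moved the cello string further from 471 Hz — it was already below the reference.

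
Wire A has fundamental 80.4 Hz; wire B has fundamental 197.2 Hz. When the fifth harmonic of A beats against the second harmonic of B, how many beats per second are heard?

7.6 Hz

Fifth harmonic of the first: 5·80.4 = 402.0 Hz.
Second harmonic of the second: 2·197.2 = 394.4 Hz.
f_beat = |402.0 − 394.4| = 7.6 Hz.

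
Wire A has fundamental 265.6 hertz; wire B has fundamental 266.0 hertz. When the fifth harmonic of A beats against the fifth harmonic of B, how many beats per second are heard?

Fifth harmonic of the first: 5·265.6 = 1328.0 Hz.
Fifth harmonic of the second: 5·266.0 = 1330.0 Hz.
f_beat = |1328.0 − 1330.0| = 2.0 Hz.

2.0 Hz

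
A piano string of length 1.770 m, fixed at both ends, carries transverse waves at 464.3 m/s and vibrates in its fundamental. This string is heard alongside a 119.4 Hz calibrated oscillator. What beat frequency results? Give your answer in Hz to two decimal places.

11.76 Hz

For a string fixed at both ends, f_n = n·v/(2L) = 1·464.3/(2·1.770) = 131.1582 Hz.
f_beat = |131.1582 − 119.4| = 11.76 Hz.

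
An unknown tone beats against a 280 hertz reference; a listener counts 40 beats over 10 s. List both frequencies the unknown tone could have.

Beat frequency = 40/10 = 4 Hz.
|f − 280| = 4, so f = 280 ± 4.

276 Hz or 284 Hz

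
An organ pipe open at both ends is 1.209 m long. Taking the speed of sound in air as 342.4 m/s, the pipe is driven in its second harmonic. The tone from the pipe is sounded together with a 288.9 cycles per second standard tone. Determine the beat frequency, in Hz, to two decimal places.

Open pipe: f_n = n·v/(2L) = 2·342.4/(2·1.209) = 283.2093 Hz.
f_beat = |283.2093 − 288.9| = 5.69 Hz.

5.69 Hz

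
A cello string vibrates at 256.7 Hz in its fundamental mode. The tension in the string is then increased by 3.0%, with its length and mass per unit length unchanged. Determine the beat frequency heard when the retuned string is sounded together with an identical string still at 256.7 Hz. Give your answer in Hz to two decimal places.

3.82 Hz

For a string, f ∝ √T, so the new frequency is 256.7·√1.030 = 260.5220 Hz.
f_beat = |260.5220 − 256.7| = 3.82 Hz.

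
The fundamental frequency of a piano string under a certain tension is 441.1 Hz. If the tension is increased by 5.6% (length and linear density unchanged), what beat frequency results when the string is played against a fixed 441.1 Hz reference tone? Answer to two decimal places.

For a string, f ∝ √T, so the new frequency is 441.1·√1.056 = 453.2826 Hz.
f_beat = |453.2826 − 441.1| = 12.18 Hz.

12.18 Hz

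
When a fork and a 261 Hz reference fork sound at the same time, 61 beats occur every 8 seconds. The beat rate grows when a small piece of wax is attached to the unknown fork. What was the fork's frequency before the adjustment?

Beat frequency = 61/8 = 7.625 Hz.
|f − 261| = 7.625, so the fork was at either 253.375 Hz or 268.625 Hz.
Loading a fork with wax lowers its frequency; the adjustment lowers the fork's frequency.
The beat rate rose, so the adjustment moved the fork further from 261 Hz — it was already below the reference.

253.375 Hz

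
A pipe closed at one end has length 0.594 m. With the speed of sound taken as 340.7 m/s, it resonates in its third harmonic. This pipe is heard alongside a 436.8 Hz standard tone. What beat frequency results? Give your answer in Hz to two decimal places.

6.62 Hz

Closed pipe (odd harmonics): f_n = n·v/(4L) = 3·340.7/(4·0.594) = 430.1768 Hz.
f_beat = |430.1768 − 436.8| = 6.62 Hz.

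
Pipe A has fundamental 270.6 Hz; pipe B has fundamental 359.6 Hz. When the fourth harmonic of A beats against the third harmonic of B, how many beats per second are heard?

Fourth harmonic of the first: 4·270.6 = 1082.4 Hz.
Third harmonic of the second: 3·359.6 = 1078.8 Hz.
f_beat = |1082.4 − 1078.8| = 3.6 Hz.

3.6 Hz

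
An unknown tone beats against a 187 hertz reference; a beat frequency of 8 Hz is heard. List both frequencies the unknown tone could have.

|f − 187| = 8, so f = 187 ± 8.

179 Hz or 195 Hz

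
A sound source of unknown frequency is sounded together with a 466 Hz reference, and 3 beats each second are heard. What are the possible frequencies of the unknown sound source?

|f − 466| = 3, so f = 466 ± 3.

463 Hz or 469 Hz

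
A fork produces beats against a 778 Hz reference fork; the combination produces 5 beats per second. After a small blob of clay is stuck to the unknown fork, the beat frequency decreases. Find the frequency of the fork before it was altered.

783 Hz

|f − 778| = 5, so the fork was at either 773 Hz or 783 Hz.
Adding mass to a fork lowers its frequency; the adjustment lowers the fork's frequency.
The beat rate fell, so the adjustment moved the fork toward 778 Hz — it must have started above the reference.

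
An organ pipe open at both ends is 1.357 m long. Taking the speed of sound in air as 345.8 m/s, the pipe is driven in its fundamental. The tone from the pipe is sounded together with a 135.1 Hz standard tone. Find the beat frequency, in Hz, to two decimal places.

Open pipe: f_n = n·v/(2L) = 1·345.8/(2·1.357) = 127.4134 Hz.
f_beat = |127.4134 − 135.1| = 7.69 Hz.

7.69 Hz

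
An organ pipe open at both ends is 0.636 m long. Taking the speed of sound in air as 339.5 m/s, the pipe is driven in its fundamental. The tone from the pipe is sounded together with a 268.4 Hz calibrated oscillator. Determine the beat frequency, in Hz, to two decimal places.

Open pipe: f_n = n·v/(2L) = 1·339.5/(2·0.636) = 266.9025 Hz.
f_beat = |266.9025 − 268.4| = 1.50 Hz.

1.50 Hz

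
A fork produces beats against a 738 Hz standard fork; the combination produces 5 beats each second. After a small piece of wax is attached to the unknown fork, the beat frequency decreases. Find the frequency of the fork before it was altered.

743 Hz

|f − 738| = 5, so the fork was at either 733 Hz or 743 Hz.
Loading a fork with wax lowers its frequency; the adjustment lowers the fork's frequency.
The beat rate fell, so the adjustment moved the fork toward 738 Hz — it must have started above the reference.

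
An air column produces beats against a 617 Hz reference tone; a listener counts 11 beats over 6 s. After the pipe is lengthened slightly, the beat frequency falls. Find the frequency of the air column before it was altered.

Beat frequency = 11/6 = 1.8333 Hz.
|f − 617| = 1.8333, so the air column was at either 615.1667 Hz or 618.8333 Hz.
A longer pipe has a lower fundamental; the adjustment lowers the air column's frequency.
The beat rate fell, so the adjustment moved the air column toward 617 Hz — it must have started above the reference.

618.8333 Hz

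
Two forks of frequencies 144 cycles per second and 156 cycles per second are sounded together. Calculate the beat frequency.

12 Hz

The beat frequency equals the magnitude of the frequency difference.
|144 − 156| = 12 Hz.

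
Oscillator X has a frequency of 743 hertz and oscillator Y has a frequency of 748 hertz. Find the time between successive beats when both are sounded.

0.200 s

f_beat = |743 − 748| = 5 Hz.
Beat period T = 1 / f_beat = 1 / 5 s.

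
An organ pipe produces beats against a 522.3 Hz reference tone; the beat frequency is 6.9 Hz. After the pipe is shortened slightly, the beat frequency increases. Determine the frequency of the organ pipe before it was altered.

|f − 522.3| = 6.9, so the organ pipe was at either 515.4 Hz or 529.2 Hz.
A shorter pipe has a higher fundamental; the adjustment raises the organ pipe's frequency.
The beat rate rose, so the adjustment moved the organ pipe further from 522.3 Hz — it was already above the reference.

529.2 Hz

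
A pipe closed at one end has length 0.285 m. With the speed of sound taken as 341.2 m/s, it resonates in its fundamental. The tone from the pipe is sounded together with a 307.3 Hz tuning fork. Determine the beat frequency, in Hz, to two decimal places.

8.00 Hz

Closed pipe (odd harmonics): f_n = n·v/(4L) = 1·341.2/(4·0.285) = 299.2982 Hz.
f_beat = |299.2982 − 307.3| = 8.00 Hz.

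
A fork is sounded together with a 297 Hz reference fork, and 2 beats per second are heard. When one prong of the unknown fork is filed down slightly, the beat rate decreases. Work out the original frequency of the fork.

295 Hz

|f − 297| = 2, so the fork was at either 295 Hz or 299 Hz.
Filing a prong removes mass and raises the fork's frequency; the adjustment raises the fork's frequency.
The beat rate fell, so the adjustment moved the fork toward 297 Hz — it must have started below the reference.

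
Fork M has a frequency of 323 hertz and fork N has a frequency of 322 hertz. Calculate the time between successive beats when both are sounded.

1.000 s

f_beat = |323 − 322| = 1 Hz.
Beat period T = 1 / f_beat = 1 / 1 s.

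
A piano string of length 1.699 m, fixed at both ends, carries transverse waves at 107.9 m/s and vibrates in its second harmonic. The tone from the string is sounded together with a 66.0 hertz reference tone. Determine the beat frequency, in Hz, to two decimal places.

2.49 Hz

For a string fixed at both ends, f_n = n·v/(2L) = 2·107.9/(2·1.699) = 63.5079 Hz.
f_beat = |63.5079 − 66.0| = 2.49 Hz.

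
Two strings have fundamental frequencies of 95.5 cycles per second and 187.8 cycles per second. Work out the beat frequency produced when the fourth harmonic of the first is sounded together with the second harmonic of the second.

Fourth harmonic of the first: 4·95.5 = 382.0 Hz.
Second harmonic of the second: 2·187.8 = 375.6 Hz.
f_beat = |382.0 − 375.6| = 6.4 Hz.

6.4 Hz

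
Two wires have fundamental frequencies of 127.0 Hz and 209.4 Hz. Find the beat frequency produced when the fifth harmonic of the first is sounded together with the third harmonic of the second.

Fifth harmonic of the first: 5·127.0 = 635.0 Hz.
Third harmonic of the second: 3·209.4 = 628.2 Hz.
f_beat = |635.0 − 628.2| = 6.8 Hz.

6.8 Hz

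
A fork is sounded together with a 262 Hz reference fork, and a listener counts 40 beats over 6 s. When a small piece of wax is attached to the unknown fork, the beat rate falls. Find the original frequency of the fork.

Beat frequency = 40/6 = 6.6667 Hz.
|f − 262| = 6.6667, so the fork was at either 255.3333 Hz or 268.6667 Hz.
Loading a fork with wax lowers its frequency; the adjustment lowers the fork's frequency.
The beat rate fell, so the adjustment moved the fork toward 262 Hz — it must have started above the reference.

268.6667 Hz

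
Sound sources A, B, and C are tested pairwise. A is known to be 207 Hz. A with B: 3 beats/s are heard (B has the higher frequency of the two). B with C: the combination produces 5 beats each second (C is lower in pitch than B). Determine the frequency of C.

205 Hz

B is above A, so f_B = 207 + 3 = 210 Hz.
C is below B, so f_C = 210 − 5 = 205 Hz.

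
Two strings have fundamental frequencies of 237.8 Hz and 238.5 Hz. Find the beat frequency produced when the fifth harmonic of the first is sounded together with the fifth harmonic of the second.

Fifth harmonic of the first: 5·237.8 = 1189.0 Hz.
Fifth harmonic of the second: 5·238.5 = 1192.5 Hz.
f_beat = |1189.0 − 1192.5| = 3.5 Hz.

3.5 Hz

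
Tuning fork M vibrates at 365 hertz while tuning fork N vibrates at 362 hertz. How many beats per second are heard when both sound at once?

3 Hz

The beat frequency equals the magnitude of the frequency difference.
|365 − 362| = 3 Hz.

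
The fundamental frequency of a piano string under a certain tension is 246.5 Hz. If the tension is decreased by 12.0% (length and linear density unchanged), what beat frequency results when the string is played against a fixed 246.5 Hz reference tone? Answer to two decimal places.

15.26 Hz

For a string, f ∝ √T, so the new frequency is 246.5·√0.880 = 231.2375 Hz.
f_beat = |231.2375 − 246.5| = 15.26 Hz.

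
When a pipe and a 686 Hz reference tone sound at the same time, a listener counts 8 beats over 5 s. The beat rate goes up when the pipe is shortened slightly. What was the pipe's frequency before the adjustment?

687.6 Hz

Beat frequency = 8/5 = 1.6 Hz.
|f − 686| = 1.6, so the pipe was at either 684.4 Hz or 687.6 Hz.
A shorter pipe has a higher fundamental; the adjustment raises the pipe's frequency.
The beat rate rose, so the adjustment moved the pipe further from 686 Hz — it was already above the reference.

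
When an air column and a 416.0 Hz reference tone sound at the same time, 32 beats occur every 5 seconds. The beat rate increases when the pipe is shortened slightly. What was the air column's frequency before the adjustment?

422.4 Hz

Beat frequency = 32/5 = 6.4 Hz.
|f − 416.0| = 6.4, so the air column was at either 409.6 Hz or 422.4 Hz.
A shorter pipe has a higher fundamental; the adjustment raises the air column's frequency.
The beat rate rose, so the adjustment moved the air column further from 416.0 Hz — it was already above the reference.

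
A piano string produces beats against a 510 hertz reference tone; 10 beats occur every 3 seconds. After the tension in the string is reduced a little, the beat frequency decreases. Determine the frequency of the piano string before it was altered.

Beat frequency = 10/3 = 3.3333 Hz.
|f − 510| = 3.3333, so the piano string was at either 506.6667 Hz or 513.3333 Hz.
Lower tension means lower frequency; the adjustment lowers the piano string's frequency.
The beat rate fell, so the adjustment moved the piano string toward 510 Hz — it must have started above the reference.

513.3333 Hz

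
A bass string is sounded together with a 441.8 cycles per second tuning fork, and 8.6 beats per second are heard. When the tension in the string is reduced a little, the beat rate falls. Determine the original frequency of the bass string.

450.4 Hz

|f − 441.8| = 8.6, so the bass string was at either 433.2 Hz or 450.4 Hz.
Lower tension means lower frequency; the adjustment lowers the bass string's frequency.
The beat rate fell, so the adjustment moved the bass string toward 441.8 Hz — it must have started above the reference.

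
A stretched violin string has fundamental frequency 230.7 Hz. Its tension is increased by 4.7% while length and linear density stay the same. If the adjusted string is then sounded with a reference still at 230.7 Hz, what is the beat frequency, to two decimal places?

5.36 Hz

For a string, f ∝ √T, so the new frequency is 230.7·√1.047 = 236.0592 Hz.
f_beat = |236.0592 − 230.7| = 5.36 Hz.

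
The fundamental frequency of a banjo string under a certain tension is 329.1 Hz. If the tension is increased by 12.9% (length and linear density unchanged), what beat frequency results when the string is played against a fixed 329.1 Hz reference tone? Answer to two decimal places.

For a string, f ∝ √T, so the new frequency is 329.1·√1.129 = 349.6833 Hz.
f_beat = |349.6833 − 329.1| = 20.58 Hz.

20.58 Hz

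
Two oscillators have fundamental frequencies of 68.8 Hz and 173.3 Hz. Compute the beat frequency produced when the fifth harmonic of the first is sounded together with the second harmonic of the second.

2.6 Hz

Fifth harmonic of the first: 5·68.8 = 344.0 Hz.
Second harmonic of the second: 2·173.3 = 346.6 Hz.
f_beat = |344.0 − 346.6| = 2.6 Hz.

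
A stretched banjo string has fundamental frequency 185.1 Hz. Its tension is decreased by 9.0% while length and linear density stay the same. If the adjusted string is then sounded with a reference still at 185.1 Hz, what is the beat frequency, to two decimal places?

For a string, f ∝ √T, so the new frequency is 185.1·√0.910 = 176.5741 Hz.
f_beat = |176.5741 − 185.1| = 8.53 Hz.

8.53 Hz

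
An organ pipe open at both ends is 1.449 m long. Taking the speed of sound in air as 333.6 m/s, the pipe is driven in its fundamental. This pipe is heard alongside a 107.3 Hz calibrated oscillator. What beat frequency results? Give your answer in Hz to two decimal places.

7.81 Hz

Open pipe: f_n = n·v/(2L) = 1·333.6/(2·1.449) = 115.1139 Hz.
f_beat = |115.1139 − 107.3| = 7.81 Hz.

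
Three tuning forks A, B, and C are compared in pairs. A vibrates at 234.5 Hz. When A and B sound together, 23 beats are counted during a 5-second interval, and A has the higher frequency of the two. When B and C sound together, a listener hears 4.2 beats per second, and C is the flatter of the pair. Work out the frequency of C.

A–B: Beat frequency = 23/5 = 4.6 Hz.
B is below A, so f_B = 234.5 − 4.6 = 229.9 Hz.
C is below B, so f_C = 229.9 − 4.2 = 225.7 Hz.

225.7 Hz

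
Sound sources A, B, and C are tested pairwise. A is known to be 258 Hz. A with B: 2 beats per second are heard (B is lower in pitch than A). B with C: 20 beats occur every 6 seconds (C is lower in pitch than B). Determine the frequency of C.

B is below A, so f_B = 258 − 2 = 256 Hz.
B–C: Beat frequency = 20/6 = 3.3333 Hz.
C is below B, so f_C = 256 − 3.3333 = 252.6667 Hz.

252.6667 Hz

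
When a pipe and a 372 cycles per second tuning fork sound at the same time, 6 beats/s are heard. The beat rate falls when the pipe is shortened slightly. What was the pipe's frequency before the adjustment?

|f − 372| = 6, so the pipe was at either 366 Hz or 378 Hz.
A shorter pipe has a higher fundamental; the adjustment raises the pipe's frequency.
The beat rate fell, so the adjustment moved the pipe toward 372 Hz — it must have started below the reference.

366 Hz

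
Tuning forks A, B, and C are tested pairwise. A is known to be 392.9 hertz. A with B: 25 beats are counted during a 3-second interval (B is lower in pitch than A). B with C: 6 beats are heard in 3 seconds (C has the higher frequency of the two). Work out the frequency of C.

A–B: Beat frequency = 25/3 = 8.3333 Hz.
B is below A, so f_B = 392.9 − 8.3333 = 384.5667 Hz.
B–C: Beat frequency = 6/3 = 2 Hz.
C is above B, so f_C = 384.5667 + 2 = 386.5667 Hz.

386.5667 Hz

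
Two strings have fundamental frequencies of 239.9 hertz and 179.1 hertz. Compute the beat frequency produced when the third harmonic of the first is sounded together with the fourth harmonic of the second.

3.3 Hz

Third harmonic of the first: 3·239.9 = 719.7 Hz.
Fourth harmonic of the second: 4·179.1 = 716.4 Hz.
f_beat = |719.7 − 716.4| = 3.3 Hz.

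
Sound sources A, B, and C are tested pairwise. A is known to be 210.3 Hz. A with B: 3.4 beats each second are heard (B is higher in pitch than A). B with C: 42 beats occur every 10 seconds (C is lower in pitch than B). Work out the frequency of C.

B is above A, so f_B = 210.3 + 3.4 = 213.7 Hz.
B–C: Beat frequency = 42/10 = 4.2 Hz.
C is below B, so f_C = 213.7 − 4.2 = 209.5 Hz.

209.5 Hz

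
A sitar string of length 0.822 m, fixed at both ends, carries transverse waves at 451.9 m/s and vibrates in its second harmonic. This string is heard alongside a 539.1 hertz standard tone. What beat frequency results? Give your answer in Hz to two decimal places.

10.66 Hz

For a string fixed at both ends, f_n = n·v/(2L) = 2·451.9/(2·0.822) = 549.7567 Hz.
f_beat = |549.7567 − 539.1| = 10.66 Hz.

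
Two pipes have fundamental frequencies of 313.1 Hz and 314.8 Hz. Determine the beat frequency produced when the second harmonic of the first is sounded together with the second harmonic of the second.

3.4 Hz

Second harmonic of the first: 2·313.1 = 626.2 Hz.
Second harmonic of the second: 2·314.8 = 629.6 Hz.
f_beat = |626.2 − 629.6| = 3.4 Hz.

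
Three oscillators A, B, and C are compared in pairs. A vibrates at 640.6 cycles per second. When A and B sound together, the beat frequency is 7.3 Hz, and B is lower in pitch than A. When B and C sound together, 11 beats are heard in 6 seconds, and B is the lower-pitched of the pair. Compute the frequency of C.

635.1333 Hz

B is below A, so f_B = 640.6 − 7.3 = 633.3 Hz.
B–C: Beat frequency = 11/6 = 1.8333 Hz.
C is above B, so f_C = 633.3 + 1.8333 = 635.1333 Hz.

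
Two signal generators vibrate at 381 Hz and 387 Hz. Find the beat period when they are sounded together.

f_beat = |381 − 387| = 6 Hz.
Beat period T = 1 / f_beat = 1 / 6 s.

0.167 s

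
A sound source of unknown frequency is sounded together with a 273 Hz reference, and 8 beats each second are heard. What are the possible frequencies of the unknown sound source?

265 Hz or 281 Hz

|f − 273| = 8, so f = 273 ± 8.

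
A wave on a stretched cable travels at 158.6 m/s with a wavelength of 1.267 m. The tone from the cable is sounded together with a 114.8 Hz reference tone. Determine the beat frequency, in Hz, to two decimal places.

Source frequency f = v/λ = 158.6/1.267 = 125.1776 Hz.
f_beat = |125.1776 − 114.8| = 10.38 Hz.

10.38 Hz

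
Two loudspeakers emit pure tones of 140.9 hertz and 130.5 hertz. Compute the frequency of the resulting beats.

10.4 Hz

f_beat = |f₁ − f₂|.
|140.9 − 130.5| = 10.4 Hz.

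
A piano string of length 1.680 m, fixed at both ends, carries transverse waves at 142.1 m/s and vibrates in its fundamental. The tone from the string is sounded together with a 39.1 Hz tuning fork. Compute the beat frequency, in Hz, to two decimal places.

For a string fixed at both ends, f_n = n·v/(2L) = 1·142.1/(2·1.680) = 42.2917 Hz.
f_beat = |42.2917 − 39.1| = 3.19 Hz.

3.19 Hz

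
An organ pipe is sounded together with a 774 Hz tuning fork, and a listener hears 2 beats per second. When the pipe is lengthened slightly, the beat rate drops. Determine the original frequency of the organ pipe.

776 Hz

|f − 774| = 2, so the organ pipe was at either 772 Hz or 776 Hz.
A longer pipe has a lower fundamental; the adjustment lowers the organ pipe's frequency.
The beat rate fell, so the adjustment moved the organ pipe toward 774 Hz — it must have started above the reference.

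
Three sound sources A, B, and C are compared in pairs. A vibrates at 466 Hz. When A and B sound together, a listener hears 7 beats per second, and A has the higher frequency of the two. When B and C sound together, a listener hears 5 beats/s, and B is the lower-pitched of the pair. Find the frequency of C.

464 Hz

B is below A, so f_B = 466 − 7 = 459 Hz.
C is above B, so f_C = 459 + 5 = 464 Hz.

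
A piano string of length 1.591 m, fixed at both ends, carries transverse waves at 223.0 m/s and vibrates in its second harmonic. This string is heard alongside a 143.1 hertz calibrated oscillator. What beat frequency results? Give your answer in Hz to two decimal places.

2.94 Hz

For a string fixed at both ends, f_n = n·v/(2L) = 2·223.0/(2·1.591) = 140.1634 Hz.
f_beat = |140.1634 − 143.1| = 2.94 Hz.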